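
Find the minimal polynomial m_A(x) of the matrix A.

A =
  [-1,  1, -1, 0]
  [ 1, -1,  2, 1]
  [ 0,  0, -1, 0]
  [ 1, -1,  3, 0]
x^3 + 2*x^2 + x

The characteristic polynomial is χ_A(x) = x*(x + 1)^3, so the eigenvalues are known. The minimal polynomial is
  m_A(x) = Π_λ (x − λ)^{k_λ}
where k_λ is the size of the *largest* Jordan block for λ (equivalently, the smallest k with (A − λI)^k v = 0 for every generalised eigenvector v of λ).

  λ = -1: largest Jordan block has size 2, contributing (x + 1)^2
  λ = 0: largest Jordan block has size 1, contributing (x − 0)

So m_A(x) = x*(x + 1)^2 = x^3 + 2*x^2 + x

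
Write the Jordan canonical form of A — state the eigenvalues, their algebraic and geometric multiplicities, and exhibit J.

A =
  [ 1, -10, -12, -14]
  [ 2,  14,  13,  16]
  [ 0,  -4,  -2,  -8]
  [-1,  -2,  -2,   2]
J_1(3) ⊕ J_2(4) ⊕ J_1(4)

The characteristic polynomial is
  det(x·I − A) = x^4 - 15*x^3 + 84*x^2 - 208*x + 192 = (x - 4)^3*(x - 3)

Eigenvalues and multiplicities (the geometric multiplicity of λ is n − rank(A − λI), which equals the number of Jordan blocks for λ):
  λ = 3: algebraic multiplicity = 1, geometric multiplicity = 1
  λ = 4: algebraic multiplicity = 3, geometric multiplicity = 2

Determining the block sizes for each eigenvalue:
  λ = 3: one block (gm = 1), so the single block has size am = 1 → block sizes [1]
  λ = 4: 2 blocks summing to 3 forces exactly one block of size 2 and the rest size 1 → block sizes [2, 1]

Assembling the blocks gives a Jordan form
J =
  [3, 0, 0, 0]
  [0, 4, 1, 0]
  [0, 0, 4, 0]
  [0, 0, 0, 4]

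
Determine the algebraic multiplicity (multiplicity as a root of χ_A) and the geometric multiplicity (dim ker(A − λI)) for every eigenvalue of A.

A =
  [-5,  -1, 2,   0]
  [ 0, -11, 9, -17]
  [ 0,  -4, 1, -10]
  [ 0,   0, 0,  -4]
λ = -5: alg = 3, geom = 1; λ = -4: alg = 1, geom = 1

Step 1 — factor the characteristic polynomial to read off the algebraic multiplicities:
  χ_A(x) = (x + 4)*(x + 5)^3

Step 2 — compute geometric multiplicities via the rank-nullity identity g(λ) = n − rank(A − λI):
  rank(A − (-5)·I) = 3, so dim ker(A − (-5)·I) = n − 3 = 1
  rank(A − (-4)·I) = 3, so dim ker(A − (-4)·I) = n − 3 = 1

Summary:
  λ = -5: algebraic multiplicity = 3, geometric multiplicity = 1
  λ = -4: algebraic multiplicity = 1, geometric multiplicity = 1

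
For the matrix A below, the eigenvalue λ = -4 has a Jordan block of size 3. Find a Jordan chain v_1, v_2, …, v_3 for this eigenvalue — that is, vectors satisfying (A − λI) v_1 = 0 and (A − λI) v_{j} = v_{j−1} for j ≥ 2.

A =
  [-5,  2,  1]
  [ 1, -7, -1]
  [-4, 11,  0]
A Jordan chain for λ = -4 of length 3:
v_1 = (-1, 0, -1)ᵀ
v_2 = (-1, 1, -4)ᵀ
v_3 = (1, 0, 0)ᵀ

Let N = A − (-4)·I. We want v_3 with N^3 v_3 = 0 but N^2 v_3 ≠ 0; then v_{j-1} := N · v_j for j = 3, …, 2.

Pick v_3 = (1, 0, 0)ᵀ.
Then v_2 = N · v_3 = (-1, 1, -4)ᵀ.
Then v_1 = N · v_2 = (-1, 0, -1)ᵀ.

Sanity check: (A − (-4)·I) v_1 = (0, 0, 0)ᵀ = 0. ✓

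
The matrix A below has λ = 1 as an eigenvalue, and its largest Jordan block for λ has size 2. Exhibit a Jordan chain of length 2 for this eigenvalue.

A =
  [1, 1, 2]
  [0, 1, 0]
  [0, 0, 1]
A Jordan chain for λ = 1 of length 2:
v_1 = (1, 0, 0)ᵀ
v_2 = (0, 1, 0)ᵀ

Let N = A − (1)·I. We want v_2 with N^2 v_2 = 0 but N^1 v_2 ≠ 0; then v_{j-1} := N · v_j for j = 2, …, 2.

Pick v_2 = (0, 1, 0)ᵀ.
Then v_1 = N · v_2 = (1, 0, 0)ᵀ.

Sanity check: (A − (1)·I) v_1 = (0, 0, 0)ᵀ = 0. ✓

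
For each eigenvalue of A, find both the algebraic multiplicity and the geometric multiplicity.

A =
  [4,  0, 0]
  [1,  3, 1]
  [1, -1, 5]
λ = 4: alg = 3, geom = 2

Step 1 — factor the characteristic polynomial to read off the algebraic multiplicities:
  χ_A(x) = (x - 4)^3

Step 2 — compute geometric multiplicities via the rank-nullity identity g(λ) = n − rank(A − λI):
  rank(A − (4)·I) = 1, so dim ker(A − (4)·I) = n − 1 = 2

Summary:
  λ = 4: algebraic multiplicity = 3, geometric multiplicity = 2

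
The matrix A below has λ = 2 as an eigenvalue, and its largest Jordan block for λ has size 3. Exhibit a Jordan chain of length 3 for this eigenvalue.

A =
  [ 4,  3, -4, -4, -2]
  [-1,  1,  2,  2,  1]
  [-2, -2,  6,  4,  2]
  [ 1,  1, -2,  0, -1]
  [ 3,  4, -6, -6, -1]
A Jordan chain for λ = 2 of length 3:
v_1 = (-1, 0, 0, 0, -1)ᵀ
v_2 = (2, -1, -2, 1, 3)ᵀ
v_3 = (1, 0, 0, 0, 0)ᵀ

Let N = A − (2)·I. We want v_3 with N^3 v_3 = 0 but N^2 v_3 ≠ 0; then v_{j-1} := N · v_j for j = 3, …, 2.

Pick v_3 = (1, 0, 0, 0, 0)ᵀ.
Then v_2 = N · v_3 = (2, -1, -2, 1, 3)ᵀ.
Then v_1 = N · v_2 = (-1, 0, 0, 0, -1)ᵀ.

Sanity check: (A − (2)·I) v_1 = (0, 0, 0, 0, 0)ᵀ = 0. ✓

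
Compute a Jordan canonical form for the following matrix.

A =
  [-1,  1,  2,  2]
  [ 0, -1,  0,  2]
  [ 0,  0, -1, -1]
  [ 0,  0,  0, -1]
J_2(-1) ⊕ J_2(-1)

The characteristic polynomial is
  det(x·I − A) = x^4 + 4*x^3 + 6*x^2 + 4*x + 1 = (x + 1)^4

Eigenvalues and multiplicities (the geometric multiplicity of λ is n − rank(A − λI), which equals the number of Jordan blocks for λ):
  λ = -1: algebraic multiplicity = 4, geometric multiplicity = 2

Determining the block sizes for each eigenvalue:
  λ = -1: with am = 4 and gm = 2, the partition is not yet determined (e.g. several partitions of 4 into 2 parts exist). Let N = A − (-1)·I. Computing rank(N^1) = 2, rank(N^2) = 0; the number of blocks of size ≥ j is rank(N^{j−1}) − rank(N^j), giving [2, 2]. So we have 2 block(s) of size 2 → block sizes [2, 2]

Assembling the blocks gives a Jordan form
J =
  [-1,  1,  0,  0]
  [ 0, -1,  0,  0]
  [ 0,  0, -1,  1]
  [ 0,  0,  0, -1]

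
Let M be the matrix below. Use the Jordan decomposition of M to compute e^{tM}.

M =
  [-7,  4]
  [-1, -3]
e^{tM} =
  [-2*t*exp(-5*t) + exp(-5*t), 4*t*exp(-5*t)]
  [-t*exp(-5*t), 2*t*exp(-5*t) + exp(-5*t)]

Strategy: write M = P · J · P⁻¹ where J is a Jordan canonical form, so e^{tM} = P · e^{tJ} · P⁻¹, and e^{tJ} can be computed block-by-block.

M has Jordan form
J =
  [-5,  1]
  [ 0, -5]
(up to reordering of blocks).

Per-block formulas:
  For a 2×2 Jordan block J_2(-5): exp(t · J_2(-5)) = e^(-5t)·(I + t·N), where N is the 2×2 nilpotent shift.

After assembling e^{tJ} and conjugating by P, we get:

e^{tM} =
  [-2*t*exp(-5*t) + exp(-5*t), 4*t*exp(-5*t)]
  [-t*exp(-5*t), 2*t*exp(-5*t) + exp(-5*t)]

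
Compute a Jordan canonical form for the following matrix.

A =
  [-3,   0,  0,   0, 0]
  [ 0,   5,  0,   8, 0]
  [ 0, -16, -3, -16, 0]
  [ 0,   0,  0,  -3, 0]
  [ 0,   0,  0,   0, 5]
J_1(-3) ⊕ J_1(-3) ⊕ J_1(-3) ⊕ J_1(5) ⊕ J_1(5)

The characteristic polynomial is
  det(x·I − A) = x^5 - x^4 - 38*x^3 - 18*x^2 + 405*x + 675 = (x - 5)^2*(x + 3)^3

Eigenvalues and multiplicities (the geometric multiplicity of λ is n − rank(A − λI), which equals the number of Jordan blocks for λ):
  λ = -3: algebraic multiplicity = 3, geometric multiplicity = 3
  λ = 5: algebraic multiplicity = 2, geometric multiplicity = 2

Determining the block sizes for each eigenvalue:
  λ = -3: gm = am = 3, so every block has size 1 → block sizes [1, 1, 1]
  λ = 5: gm = am = 2, so every block has size 1 → block sizes [1, 1]

Assembling the blocks gives a Jordan form
J =
  [-3,  0,  0, 0, 0]
  [ 0, -3,  0, 0, 0]
  [ 0,  0, -3, 0, 0]
  [ 0,  0,  0, 5, 0]
  [ 0,  0,  0, 0, 5]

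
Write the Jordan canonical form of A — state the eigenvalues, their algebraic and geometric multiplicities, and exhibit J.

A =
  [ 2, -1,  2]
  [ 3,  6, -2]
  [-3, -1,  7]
J_2(5) ⊕ J_1(5)

The characteristic polynomial is
  det(x·I − A) = x^3 - 15*x^2 + 75*x - 125 = (x - 5)^3

Eigenvalues and multiplicities (the geometric multiplicity of λ is n − rank(A − λI), which equals the number of Jordan blocks for λ):
  λ = 5: algebraic multiplicity = 3, geometric multiplicity = 2

Determining the block sizes for each eigenvalue:
  λ = 5: 2 blocks summing to 3 forces exactly one block of size 2 and the rest size 1 → block sizes [2, 1]

Assembling the blocks gives a Jordan form
J =
  [5, 1, 0]
  [0, 5, 0]
  [0, 0, 5]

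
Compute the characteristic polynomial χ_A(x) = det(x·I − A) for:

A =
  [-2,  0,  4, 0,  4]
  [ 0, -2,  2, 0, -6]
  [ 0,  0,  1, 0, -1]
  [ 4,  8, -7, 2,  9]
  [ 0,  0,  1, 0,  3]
x^5 - 2*x^4 - 8*x^3 + 16*x^2 + 16*x - 32

Expanding det(x·I − A) (e.g. by cofactor expansion or by noting that A is similar to its Jordan form J, which has the same characteristic polynomial as A) gives
  χ_A(x) = x^5 - 2*x^4 - 8*x^3 + 16*x^2 + 16*x - 32
which factors as (x - 2)^3*(x + 2)^2. The eigenvalues (with algebraic multiplicities) are λ = -2 with multiplicity 2, λ = 2 with multiplicity 3.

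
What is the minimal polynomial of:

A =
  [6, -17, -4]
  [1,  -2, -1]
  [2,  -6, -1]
x^3 - 3*x^2 + 3*x - 1

The characteristic polynomial is χ_A(x) = (x - 1)^3, so the eigenvalues are known. The minimal polynomial is
  m_A(x) = Π_λ (x − λ)^{k_λ}
where k_λ is the size of the *largest* Jordan block for λ (equivalently, the smallest k with (A − λI)^k v = 0 for every generalised eigenvector v of λ).

  λ = 1: largest Jordan block has size 3, contributing (x − 1)^3

So m_A(x) = (x - 1)^3 = x^3 - 3*x^2 + 3*x - 1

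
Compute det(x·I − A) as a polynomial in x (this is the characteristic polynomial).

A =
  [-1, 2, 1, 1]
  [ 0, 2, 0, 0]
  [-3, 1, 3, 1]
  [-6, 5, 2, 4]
x^4 - 8*x^3 + 24*x^2 - 32*x + 16

Expanding det(x·I − A) (e.g. by cofactor expansion or by noting that A is similar to its Jordan form J, which has the same characteristic polynomial as A) gives
  χ_A(x) = x^4 - 8*x^3 + 24*x^2 - 32*x + 16
which factors as (x - 2)^4. The eigenvalues (with algebraic multiplicities) are λ = 2 with multiplicity 4.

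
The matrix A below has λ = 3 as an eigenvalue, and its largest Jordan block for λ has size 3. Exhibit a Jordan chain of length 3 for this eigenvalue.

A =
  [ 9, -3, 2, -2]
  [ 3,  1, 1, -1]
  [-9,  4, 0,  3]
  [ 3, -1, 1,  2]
A Jordan chain for λ = 3 of length 3:
v_1 = (3, 0, -6, 3)ᵀ
v_2 = (6, 3, -9, 3)ᵀ
v_3 = (1, 0, 0, 0)ᵀ

Let N = A − (3)·I. We want v_3 with N^3 v_3 = 0 but N^2 v_3 ≠ 0; then v_{j-1} := N · v_j for j = 3, …, 2.

Pick v_3 = (1, 0, 0, 0)ᵀ.
Then v_2 = N · v_3 = (6, 3, -9, 3)ᵀ.
Then v_1 = N · v_2 = (3, 0, -6, 3)ᵀ.

Sanity check: (A − (3)·I) v_1 = (0, 0, 0, 0)ᵀ = 0. ✓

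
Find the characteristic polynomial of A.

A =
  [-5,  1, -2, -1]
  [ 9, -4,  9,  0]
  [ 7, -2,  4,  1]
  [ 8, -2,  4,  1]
x^4 + 4*x^3 + 6*x^2 + 4*x + 1

Expanding det(x·I − A) (e.g. by cofactor expansion or by noting that A is similar to its Jordan form J, which has the same characteristic polynomial as A) gives
  χ_A(x) = x^4 + 4*x^3 + 6*x^2 + 4*x + 1
which factors as (x + 1)^4. The eigenvalues (with algebraic multiplicities) are λ = -1 with multiplicity 4.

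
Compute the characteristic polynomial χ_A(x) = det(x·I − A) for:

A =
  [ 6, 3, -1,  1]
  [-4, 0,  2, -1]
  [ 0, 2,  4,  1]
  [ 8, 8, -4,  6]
x^4 - 16*x^3 + 96*x^2 - 256*x + 256

Expanding det(x·I − A) (e.g. by cofactor expansion or by noting that A is similar to its Jordan form J, which has the same characteristic polynomial as A) gives
  χ_A(x) = x^4 - 16*x^3 + 96*x^2 - 256*x + 256
which factors as (x - 4)^4. The eigenvalues (with algebraic multiplicities) are λ = 4 with multiplicity 4.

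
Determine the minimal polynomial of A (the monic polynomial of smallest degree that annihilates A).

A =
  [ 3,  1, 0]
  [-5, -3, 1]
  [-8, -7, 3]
x^3 - 3*x^2 + 3*x - 1

The characteristic polynomial is χ_A(x) = (x - 1)^3, so the eigenvalues are known. The minimal polynomial is
  m_A(x) = Π_λ (x − λ)^{k_λ}
where k_λ is the size of the *largest* Jordan block for λ (equivalently, the smallest k with (A − λI)^k v = 0 for every generalised eigenvector v of λ).

  λ = 1: largest Jordan block has size 3, contributing (x − 1)^3

So m_A(x) = (x - 1)^3 = x^3 - 3*x^2 + 3*x - 1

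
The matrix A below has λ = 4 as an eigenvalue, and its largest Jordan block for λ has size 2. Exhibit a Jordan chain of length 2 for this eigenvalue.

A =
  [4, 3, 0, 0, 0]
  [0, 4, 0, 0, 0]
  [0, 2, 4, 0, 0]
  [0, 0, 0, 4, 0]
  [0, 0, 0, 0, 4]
A Jordan chain for λ = 4 of length 2:
v_1 = (3, 0, 2, 0, 0)ᵀ
v_2 = (0, 1, 0, 0, 0)ᵀ

Let N = A − (4)·I. We want v_2 with N^2 v_2 = 0 but N^1 v_2 ≠ 0; then v_{j-1} := N · v_j for j = 2, …, 2.

Pick v_2 = (0, 1, 0, 0, 0)ᵀ.
Then v_1 = N · v_2 = (3, 0, 2, 0, 0)ᵀ.

Sanity check: (A − (4)·I) v_1 = (0, 0, 0, 0, 0)ᵀ = 0. ✓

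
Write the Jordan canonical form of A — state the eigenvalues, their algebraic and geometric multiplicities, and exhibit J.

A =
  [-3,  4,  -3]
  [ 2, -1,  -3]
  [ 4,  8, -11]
J_2(-5) ⊕ J_1(-5)

The characteristic polynomial is
  det(x·I − A) = x^3 + 15*x^2 + 75*x + 125 = (x + 5)^3

Eigenvalues and multiplicities (the geometric multiplicity of λ is n − rank(A − λI), which equals the number of Jordan blocks for λ):
  λ = -5: algebraic multiplicity = 3, geometric multiplicity = 2

Determining the block sizes for each eigenvalue:
  λ = -5: 2 blocks summing to 3 forces exactly one block of size 2 and the rest size 1 → block sizes [2, 1]

Assembling the blocks gives a Jordan form
J =
  [-5,  1,  0]
  [ 0, -5,  0]
  [ 0,  0, -5]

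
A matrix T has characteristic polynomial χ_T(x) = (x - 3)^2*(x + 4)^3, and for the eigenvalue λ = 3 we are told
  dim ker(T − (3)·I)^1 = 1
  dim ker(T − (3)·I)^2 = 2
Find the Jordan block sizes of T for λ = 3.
Block sizes for λ = 3: [2]

From the dimensions of kernels of powers, the number of Jordan blocks of size at least j is d_j − d_{j−1} where d_j = dim ker(N^j) (with d_0 = 0). Computing the differences gives [1, 1].
The number of blocks of size exactly k is (#blocks of size ≥ k) − (#blocks of size ≥ k + 1), so the partition is: 1 block(s) of size 2.
In nonincreasing order the block sizes are [2].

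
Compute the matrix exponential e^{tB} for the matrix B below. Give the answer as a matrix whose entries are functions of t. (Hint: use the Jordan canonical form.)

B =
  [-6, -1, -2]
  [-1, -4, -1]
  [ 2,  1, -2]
e^{tB} =
  [t^2*exp(-4*t)/2 - 2*t*exp(-4*t) + exp(-4*t), -t*exp(-4*t), t^2*exp(-4*t)/2 - 2*t*exp(-4*t)]
  [-t*exp(-4*t), exp(-4*t), -t*exp(-4*t)]
  [-t^2*exp(-4*t)/2 + 2*t*exp(-4*t), t*exp(-4*t), -t^2*exp(-4*t)/2 + 2*t*exp(-4*t) + exp(-4*t)]

Strategy: write B = P · J · P⁻¹ where J is a Jordan canonical form, so e^{tB} = P · e^{tJ} · P⁻¹, and e^{tJ} can be computed block-by-block.

B has Jordan form
J =
  [-4,  1,  0]
  [ 0, -4,  1]
  [ 0,  0, -4]
(up to reordering of blocks).

Per-block formulas:
  For a 3×3 Jordan block J_3(-4): exp(t · J_3(-4)) = e^(-4t)·(I + t·N + (t^2/2)·N^2), where N is the 3×3 nilpotent shift.

After assembling e^{tJ} and conjugating by P, we get:

e^{tB} =
  [t^2*exp(-4*t)/2 - 2*t*exp(-4*t) + exp(-4*t), -t*exp(-4*t), t^2*exp(-4*t)/2 - 2*t*exp(-4*t)]
  [-t*exp(-4*t), exp(-4*t), -t*exp(-4*t)]
  [-t^2*exp(-4*t)/2 + 2*t*exp(-4*t), t*exp(-4*t), -t^2*exp(-4*t)/2 + 2*t*exp(-4*t) + exp(-4*t)]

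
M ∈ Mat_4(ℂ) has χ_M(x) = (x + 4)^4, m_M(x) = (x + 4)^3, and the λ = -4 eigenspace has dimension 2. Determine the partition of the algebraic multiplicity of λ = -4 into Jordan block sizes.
Block sizes for λ = -4: [3, 1]

Step 1 — from the characteristic polynomial, algebraic multiplicity of λ = -4 is 4. From dim ker(M − (-4)·I) = 2, there are exactly 2 Jordan blocks for λ = -4.
Step 2 — from the minimal polynomial, the factor (x + 4)^3 tells us the largest block for λ = -4 has size 3.
Step 3 — with total size 4, 2 blocks, and largest block 3, the block sizes (in nonincreasing order) are [3, 1].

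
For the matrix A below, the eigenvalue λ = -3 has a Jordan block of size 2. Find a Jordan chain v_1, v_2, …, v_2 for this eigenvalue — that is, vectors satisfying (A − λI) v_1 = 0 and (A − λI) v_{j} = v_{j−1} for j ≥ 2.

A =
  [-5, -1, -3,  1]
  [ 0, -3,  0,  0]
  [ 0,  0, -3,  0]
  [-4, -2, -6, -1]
A Jordan chain for λ = -3 of length 2:
v_1 = (-2, 0, 0, -4)ᵀ
v_2 = (1, 0, 0, 0)ᵀ

Let N = A − (-3)·I. We want v_2 with N^2 v_2 = 0 but N^1 v_2 ≠ 0; then v_{j-1} := N · v_j for j = 2, …, 2.

Pick v_2 = (1, 0, 0, 0)ᵀ.
Then v_1 = N · v_2 = (-2, 0, 0, -4)ᵀ.

Sanity check: (A − (-3)·I) v_1 = (0, 0, 0, 0)ᵀ = 0. ✓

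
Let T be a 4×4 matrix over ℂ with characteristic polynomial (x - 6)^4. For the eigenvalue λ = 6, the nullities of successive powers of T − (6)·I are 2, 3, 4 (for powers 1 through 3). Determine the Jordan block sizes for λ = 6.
Block sizes for λ = 6: [3, 1]

From the dimensions of kernels of powers, the number of Jordan blocks of size at least j is d_j − d_{j−1} where d_j = dim ker(N^j) (with d_0 = 0). Computing the differences gives [2, 1, 1].
The number of blocks of size exactly k is (#blocks of size ≥ k) − (#blocks of size ≥ k + 1), so the partition is: 1 block(s) of size 1, 1 block(s) of size 3.
In nonincreasing order the block sizes are [3, 1].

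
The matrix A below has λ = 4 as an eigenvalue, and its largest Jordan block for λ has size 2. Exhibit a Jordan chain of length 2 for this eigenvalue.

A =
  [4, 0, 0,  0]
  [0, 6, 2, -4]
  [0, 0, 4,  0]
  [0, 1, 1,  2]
A Jordan chain for λ = 4 of length 2:
v_1 = (0, 2, 0, 1)ᵀ
v_2 = (0, 1, 0, 0)ᵀ

Let N = A − (4)·I. We want v_2 with N^2 v_2 = 0 but N^1 v_2 ≠ 0; then v_{j-1} := N · v_j for j = 2, …, 2.

Pick v_2 = (0, 1, 0, 0)ᵀ.
Then v_1 = N · v_2 = (0, 2, 0, 1)ᵀ.

Sanity check: (A − (4)·I) v_1 = (0, 0, 0, 0)ᵀ = 0. ✓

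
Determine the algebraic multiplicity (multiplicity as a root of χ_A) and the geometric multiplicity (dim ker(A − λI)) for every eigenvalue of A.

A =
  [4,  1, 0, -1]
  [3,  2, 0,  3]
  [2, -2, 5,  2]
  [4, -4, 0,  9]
λ = 5: alg = 4, geom = 3

Step 1 — factor the characteristic polynomial to read off the algebraic multiplicities:
  χ_A(x) = (x - 5)^4

Step 2 — compute geometric multiplicities via the rank-nullity identity g(λ) = n − rank(A − λI):
  rank(A − (5)·I) = 1, so dim ker(A − (5)·I) = n − 1 = 3

Summary:
  λ = 5: algebraic multiplicity = 4, geometric multiplicity = 3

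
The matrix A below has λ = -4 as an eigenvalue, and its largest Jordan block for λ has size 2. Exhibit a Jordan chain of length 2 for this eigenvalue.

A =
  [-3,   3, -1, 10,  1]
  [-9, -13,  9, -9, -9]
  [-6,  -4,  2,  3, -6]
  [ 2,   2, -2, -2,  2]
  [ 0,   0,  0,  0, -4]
A Jordan chain for λ = -4 of length 2:
v_1 = (1, -9, -6, 2, 0)ᵀ
v_2 = (1, 0, 0, 0, 0)ᵀ

Let N = A − (-4)·I. We want v_2 with N^2 v_2 = 0 but N^1 v_2 ≠ 0; then v_{j-1} := N · v_j for j = 2, …, 2.

Pick v_2 = (1, 0, 0, 0, 0)ᵀ.
Then v_1 = N · v_2 = (1, -9, -6, 2, 0)ᵀ.

Sanity check: (A − (-4)·I) v_1 = (0, 0, 0, 0, 0)ᵀ = 0. ✓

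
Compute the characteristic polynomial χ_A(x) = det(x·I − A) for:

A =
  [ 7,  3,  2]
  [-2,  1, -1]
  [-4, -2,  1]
x^3 - 9*x^2 + 27*x - 27

Expanding det(x·I − A) (e.g. by cofactor expansion or by noting that A is similar to its Jordan form J, which has the same characteristic polynomial as A) gives
  χ_A(x) = x^3 - 9*x^2 + 27*x - 27
which factors as (x - 3)^3. The eigenvalues (with algebraic multiplicities) are λ = 3 with multiplicity 3.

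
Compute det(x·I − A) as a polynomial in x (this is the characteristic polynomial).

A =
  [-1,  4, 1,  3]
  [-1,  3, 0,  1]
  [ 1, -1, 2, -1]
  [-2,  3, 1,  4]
x^4 - 8*x^3 + 24*x^2 - 32*x + 16

Expanding det(x·I − A) (e.g. by cofactor expansion or by noting that A is similar to its Jordan form J, which has the same characteristic polynomial as A) gives
  χ_A(x) = x^4 - 8*x^3 + 24*x^2 - 32*x + 16
which factors as (x - 2)^4. The eigenvalues (with algebraic multiplicities) are λ = 2 with multiplicity 4.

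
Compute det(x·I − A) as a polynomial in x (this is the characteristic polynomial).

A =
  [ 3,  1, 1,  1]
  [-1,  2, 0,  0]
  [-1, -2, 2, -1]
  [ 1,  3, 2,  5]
x^4 - 12*x^3 + 54*x^2 - 108*x + 81

Expanding det(x·I − A) (e.g. by cofactor expansion or by noting that A is similar to its Jordan form J, which has the same characteristic polynomial as A) gives
  χ_A(x) = x^4 - 12*x^3 + 54*x^2 - 108*x + 81
which factors as (x - 3)^4. The eigenvalues (with algebraic multiplicities) are λ = 3 with multiplicity 4.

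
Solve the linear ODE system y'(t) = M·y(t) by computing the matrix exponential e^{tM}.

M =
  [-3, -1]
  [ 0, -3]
e^{tM} =
  [exp(-3*t), -t*exp(-3*t)]
  [0, exp(-3*t)]

Strategy: write M = P · J · P⁻¹ where J is a Jordan canonical form, so e^{tM} = P · e^{tJ} · P⁻¹, and e^{tJ} can be computed block-by-block.

M has Jordan form
J =
  [-3,  1]
  [ 0, -3]
(up to reordering of blocks).

Per-block formulas:
  For a 2×2 Jordan block J_2(-3): exp(t · J_2(-3)) = e^(-3t)·(I + t·N), where N is the 2×2 nilpotent shift.

After assembling e^{tJ} and conjugating by P, we get:

e^{tM} =
  [exp(-3*t), -t*exp(-3*t)]
  [0, exp(-3*t)]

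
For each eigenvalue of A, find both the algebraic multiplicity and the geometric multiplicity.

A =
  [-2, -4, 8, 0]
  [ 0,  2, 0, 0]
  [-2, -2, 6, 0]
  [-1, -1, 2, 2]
λ = 2: alg = 4, geom = 3

Step 1 — factor the characteristic polynomial to read off the algebraic multiplicities:
  χ_A(x) = (x - 2)^4

Step 2 — compute geometric multiplicities via the rank-nullity identity g(λ) = n − rank(A − λI):
  rank(A − (2)·I) = 1, so dim ker(A − (2)·I) = n − 1 = 3

Summary:
  λ = 2: algebraic multiplicity = 4, geometric multiplicity = 3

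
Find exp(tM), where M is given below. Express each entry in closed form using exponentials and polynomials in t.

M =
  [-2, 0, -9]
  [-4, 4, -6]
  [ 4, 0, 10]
e^{tM} =
  [-6*t*exp(4*t) + exp(4*t), 0, -9*t*exp(4*t)]
  [-4*t*exp(4*t), exp(4*t), -6*t*exp(4*t)]
  [4*t*exp(4*t), 0, 6*t*exp(4*t) + exp(4*t)]

Strategy: write M = P · J · P⁻¹ where J is a Jordan canonical form, so e^{tM} = P · e^{tJ} · P⁻¹, and e^{tJ} can be computed block-by-block.

M has Jordan form
J =
  [4, 1, 0]
  [0, 4, 0]
  [0, 0, 4]
(up to reordering of blocks).

Per-block formulas:
  For a 2×2 Jordan block J_2(4): exp(t · J_2(4)) = e^(4t)·(I + t·N), where N is the 2×2 nilpotent shift.
  For a 1×1 block at λ = 4: exp(t · [4]) = [e^(4t)].

After assembling e^{tJ} and conjugating by P, we get:

e^{tM} =
  [-6*t*exp(4*t) + exp(4*t), 0, -9*t*exp(4*t)]
  [-4*t*exp(4*t), exp(4*t), -6*t*exp(4*t)]
  [4*t*exp(4*t), 0, 6*t*exp(4*t) + exp(4*t)]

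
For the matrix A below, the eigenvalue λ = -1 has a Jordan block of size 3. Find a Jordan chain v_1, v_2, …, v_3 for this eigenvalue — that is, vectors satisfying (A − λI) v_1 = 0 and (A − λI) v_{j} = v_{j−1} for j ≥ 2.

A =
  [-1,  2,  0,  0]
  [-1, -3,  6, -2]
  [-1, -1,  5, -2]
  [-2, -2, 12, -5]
A Jordan chain for λ = -1 of length 3:
v_1 = (-2, 0, -1, -2)ᵀ
v_2 = (0, -1, -1, -2)ᵀ
v_3 = (1, 0, 0, 0)ᵀ

Let N = A − (-1)·I. We want v_3 with N^3 v_3 = 0 but N^2 v_3 ≠ 0; then v_{j-1} := N · v_j for j = 3, …, 2.

Pick v_3 = (1, 0, 0, 0)ᵀ.
Then v_2 = N · v_3 = (0, -1, -1, -2)ᵀ.
Then v_1 = N · v_2 = (-2, 0, -1, -2)ᵀ.

Sanity check: (A − (-1)·I) v_1 = (0, 0, 0, 0)ᵀ = 0. ✓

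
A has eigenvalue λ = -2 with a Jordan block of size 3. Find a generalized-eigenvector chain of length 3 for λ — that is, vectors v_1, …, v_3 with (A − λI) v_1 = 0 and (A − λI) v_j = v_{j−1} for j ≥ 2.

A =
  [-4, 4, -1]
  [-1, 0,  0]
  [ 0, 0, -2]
A Jordan chain for λ = -2 of length 3:
v_1 = (2, 1, 0)ᵀ
v_2 = (-1, 0, 0)ᵀ
v_3 = (0, 0, 1)ᵀ

Let N = A − (-2)·I. We want v_3 with N^3 v_3 = 0 but N^2 v_3 ≠ 0; then v_{j-1} := N · v_j for j = 3, …, 2.

Pick v_3 = (0, 0, 1)ᵀ.
Then v_2 = N · v_3 = (-1, 0, 0)ᵀ.
Then v_1 = N · v_2 = (2, 1, 0)ᵀ.

Sanity check: (A − (-2)·I) v_1 = (0, 0, 0)ᵀ = 0. ✓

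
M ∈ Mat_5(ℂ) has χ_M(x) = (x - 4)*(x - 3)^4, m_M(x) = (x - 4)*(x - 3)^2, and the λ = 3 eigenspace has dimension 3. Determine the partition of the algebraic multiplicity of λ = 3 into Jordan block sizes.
Block sizes for λ = 3: [2, 1, 1]

Step 1 — from the characteristic polynomial, algebraic multiplicity of λ = 3 is 4. From dim ker(M − (3)·I) = 3, there are exactly 3 Jordan blocks for λ = 3.
Step 2 — from the minimal polynomial, the factor (x − 3)^2 tells us the largest block for λ = 3 has size 2.
Step 3 — with total size 4, 3 blocks, and largest block 2, the block sizes (in nonincreasing order) are [2, 1, 1].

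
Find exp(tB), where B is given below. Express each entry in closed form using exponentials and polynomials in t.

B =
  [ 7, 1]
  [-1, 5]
e^{tB} =
  [t*exp(6*t) + exp(6*t), t*exp(6*t)]
  [-t*exp(6*t), -t*exp(6*t) + exp(6*t)]

Strategy: write B = P · J · P⁻¹ where J is a Jordan canonical form, so e^{tB} = P · e^{tJ} · P⁻¹, and e^{tJ} can be computed block-by-block.

B has Jordan form
J =
  [6, 1]
  [0, 6]
(up to reordering of blocks).

Per-block formulas:
  For a 2×2 Jordan block J_2(6): exp(t · J_2(6)) = e^(6t)·(I + t·N), where N is the 2×2 nilpotent shift.

After assembling e^{tJ} and conjugating by P, we get:

e^{tB} =
  [t*exp(6*t) + exp(6*t), t*exp(6*t)]
  [-t*exp(6*t), -t*exp(6*t) + exp(6*t)]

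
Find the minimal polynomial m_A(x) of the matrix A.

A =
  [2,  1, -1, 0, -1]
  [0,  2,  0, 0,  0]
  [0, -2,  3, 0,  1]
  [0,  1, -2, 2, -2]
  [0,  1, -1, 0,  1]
x^3 - 6*x^2 + 12*x - 8

The characteristic polynomial is χ_A(x) = (x - 2)^5, so the eigenvalues are known. The minimal polynomial is
  m_A(x) = Π_λ (x − λ)^{k_λ}
where k_λ is the size of the *largest* Jordan block for λ (equivalently, the smallest k with (A − λI)^k v = 0 for every generalised eigenvector v of λ).

  λ = 2: largest Jordan block has size 3, contributing (x − 2)^3

So m_A(x) = (x - 2)^3 = x^3 - 6*x^2 + 12*x - 8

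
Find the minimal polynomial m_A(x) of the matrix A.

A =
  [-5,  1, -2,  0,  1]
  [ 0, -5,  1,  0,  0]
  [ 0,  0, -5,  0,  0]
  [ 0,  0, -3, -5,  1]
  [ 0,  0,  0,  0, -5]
x^3 + 15*x^2 + 75*x + 125

The characteristic polynomial is χ_A(x) = (x + 5)^5, so the eigenvalues are known. The minimal polynomial is
  m_A(x) = Π_λ (x − λ)^{k_λ}
where k_λ is the size of the *largest* Jordan block for λ (equivalently, the smallest k with (A − λI)^k v = 0 for every generalised eigenvector v of λ).

  λ = -5: largest Jordan block has size 3, contributing (x + 5)^3

So m_A(x) = (x + 5)^3 = x^3 + 15*x^2 + 75*x + 125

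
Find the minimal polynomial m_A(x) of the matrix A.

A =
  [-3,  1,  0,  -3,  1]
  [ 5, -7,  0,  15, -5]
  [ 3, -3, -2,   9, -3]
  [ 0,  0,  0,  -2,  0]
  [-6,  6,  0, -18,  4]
x^2 + 4*x + 4

The characteristic polynomial is χ_A(x) = (x + 2)^5, so the eigenvalues are known. The minimal polynomial is
  m_A(x) = Π_λ (x − λ)^{k_λ}
where k_λ is the size of the *largest* Jordan block for λ (equivalently, the smallest k with (A − λI)^k v = 0 for every generalised eigenvector v of λ).

  λ = -2: largest Jordan block has size 2, contributing (x + 2)^2

So m_A(x) = (x + 2)^2 = x^2 + 4*x + 4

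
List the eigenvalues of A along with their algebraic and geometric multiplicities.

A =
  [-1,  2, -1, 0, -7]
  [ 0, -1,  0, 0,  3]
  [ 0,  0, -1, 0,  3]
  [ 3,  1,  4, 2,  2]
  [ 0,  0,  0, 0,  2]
λ = -1: alg = 3, geom = 2; λ = 2: alg = 2, geom = 1

Step 1 — factor the characteristic polynomial to read off the algebraic multiplicities:
  χ_A(x) = (x - 2)^2*(x + 1)^3

Step 2 — compute geometric multiplicities via the rank-nullity identity g(λ) = n − rank(A − λI):
  rank(A − (-1)·I) = 3, so dim ker(A − (-1)·I) = n − 3 = 2
  rank(A − (2)·I) = 4, so dim ker(A − (2)·I) = n − 4 = 1

Summary:
  λ = -1: algebraic multiplicity = 3, geometric multiplicity = 2
  λ = 2: algebraic multiplicity = 2, geometric multiplicity = 1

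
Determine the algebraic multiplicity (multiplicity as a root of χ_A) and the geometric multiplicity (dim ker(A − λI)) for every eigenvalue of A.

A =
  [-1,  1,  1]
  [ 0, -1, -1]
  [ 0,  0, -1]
λ = -1: alg = 3, geom = 1

Step 1 — factor the characteristic polynomial to read off the algebraic multiplicities:
  χ_A(x) = (x + 1)^3

Step 2 — compute geometric multiplicities via the rank-nullity identity g(λ) = n − rank(A − λI):
  rank(A − (-1)·I) = 2, so dim ker(A − (-1)·I) = n − 2 = 1

Summary:
  λ = -1: algebraic multiplicity = 3, geometric multiplicity = 1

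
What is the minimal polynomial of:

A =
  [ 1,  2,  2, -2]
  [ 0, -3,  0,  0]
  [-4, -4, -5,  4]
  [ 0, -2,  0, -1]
x^2 + 4*x + 3

The characteristic polynomial is χ_A(x) = (x + 1)^2*(x + 3)^2, so the eigenvalues are known. The minimal polynomial is
  m_A(x) = Π_λ (x − λ)^{k_λ}
where k_λ is the size of the *largest* Jordan block for λ (equivalently, the smallest k with (A − λI)^k v = 0 for every generalised eigenvector v of λ).

  λ = -3: largest Jordan block has size 1, contributing (x + 3)
  λ = -1: largest Jordan block has size 1, contributing (x + 1)

So m_A(x) = (x + 1)*(x + 3) = x^2 + 4*x + 3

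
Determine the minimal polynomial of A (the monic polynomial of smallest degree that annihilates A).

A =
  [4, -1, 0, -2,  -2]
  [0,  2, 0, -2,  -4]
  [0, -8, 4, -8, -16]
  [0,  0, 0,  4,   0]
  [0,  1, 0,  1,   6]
x^2 - 8*x + 16

The characteristic polynomial is χ_A(x) = (x - 4)^5, so the eigenvalues are known. The minimal polynomial is
  m_A(x) = Π_λ (x − λ)^{k_λ}
where k_λ is the size of the *largest* Jordan block for λ (equivalently, the smallest k with (A − λI)^k v = 0 for every generalised eigenvector v of λ).

  λ = 4: largest Jordan block has size 2, contributing (x − 4)^2

So m_A(x) = (x - 4)^2 = x^2 - 8*x + 16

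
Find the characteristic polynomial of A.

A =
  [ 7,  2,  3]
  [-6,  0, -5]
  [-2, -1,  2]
x^3 - 9*x^2 + 27*x - 27

Expanding det(x·I − A) (e.g. by cofactor expansion or by noting that A is similar to its Jordan form J, which has the same characteristic polynomial as A) gives
  χ_A(x) = x^3 - 9*x^2 + 27*x - 27
which factors as (x - 3)^3. The eigenvalues (with algebraic multiplicities) are λ = 3 with multiplicity 3.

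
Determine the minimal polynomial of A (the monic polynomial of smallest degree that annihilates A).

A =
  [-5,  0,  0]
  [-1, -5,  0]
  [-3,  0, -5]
x^2 + 10*x + 25

The characteristic polynomial is χ_A(x) = (x + 5)^3, so the eigenvalues are known. The minimal polynomial is
  m_A(x) = Π_λ (x − λ)^{k_λ}
where k_λ is the size of the *largest* Jordan block for λ (equivalently, the smallest k with (A − λI)^k v = 0 for every generalised eigenvector v of λ).

  λ = -5: largest Jordan block has size 2, contributing (x + 5)^2

So m_A(x) = (x + 5)^2 = x^2 + 10*x + 25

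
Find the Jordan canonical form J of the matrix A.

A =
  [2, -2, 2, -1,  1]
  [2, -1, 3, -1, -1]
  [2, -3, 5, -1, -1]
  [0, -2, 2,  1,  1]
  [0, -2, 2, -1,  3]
J_2(2) ⊕ J_2(2) ⊕ J_1(2)

The characteristic polynomial is
  det(x·I − A) = x^5 - 10*x^4 + 40*x^3 - 80*x^2 + 80*x - 32 = (x - 2)^5

Eigenvalues and multiplicities (the geometric multiplicity of λ is n − rank(A − λI), which equals the number of Jordan blocks for λ):
  λ = 2: algebraic multiplicity = 5, geometric multiplicity = 3

Determining the block sizes for each eigenvalue:
  λ = 2: with am = 5 and gm = 3, the partition is not yet determined (e.g. several partitions of 5 into 3 parts exist). Let N = A − (2)·I. Computing rank(N^1) = 2, rank(N^2) = 0; the number of blocks of size ≥ j is rank(N^{j−1}) − rank(N^j), giving [3, 2]. So we have 2 block(s) of size 2, 1 block(s) of size 1 → block sizes [2, 2, 1]

Assembling the blocks gives a Jordan form
J =
  [2, 1, 0, 0, 0]
  [0, 2, 0, 0, 0]
  [0, 0, 2, 1, 0]
  [0, 0, 0, 2, 0]
  [0, 0, 0, 0, 2]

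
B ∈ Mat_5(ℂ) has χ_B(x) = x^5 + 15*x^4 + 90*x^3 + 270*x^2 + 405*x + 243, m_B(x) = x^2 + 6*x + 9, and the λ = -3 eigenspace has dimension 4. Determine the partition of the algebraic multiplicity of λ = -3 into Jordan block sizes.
Block sizes for λ = -3: [2, 1, 1, 1]

Step 1 — from the characteristic polynomial, algebraic multiplicity of λ = -3 is 5. From dim ker(B − (-3)·I) = 4, there are exactly 4 Jordan blocks for λ = -3.
Step 2 — from the minimal polynomial, the factor (x + 3)^2 tells us the largest block for λ = -3 has size 2.
Step 3 — with total size 5, 4 blocks, and largest block 2, the block sizes (in nonincreasing order) are [2, 1, 1, 1].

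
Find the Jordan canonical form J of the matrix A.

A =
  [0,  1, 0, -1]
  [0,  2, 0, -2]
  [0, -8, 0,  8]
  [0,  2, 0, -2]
J_2(0) ⊕ J_1(0) ⊕ J_1(0)

The characteristic polynomial is
  det(x·I − A) = x^4

Eigenvalues and multiplicities (the geometric multiplicity of λ is n − rank(A − λI), which equals the number of Jordan blocks for λ):
  λ = 0: algebraic multiplicity = 4, geometric multiplicity = 3

Determining the block sizes for each eigenvalue:
  λ = 0: 3 blocks summing to 4 forces exactly one block of size 2 and the rest size 1 → block sizes [2, 1, 1]

Assembling the blocks gives a Jordan form
J =
  [0, 1, 0, 0]
  [0, 0, 0, 0]
  [0, 0, 0, 0]
  [0, 0, 0, 0]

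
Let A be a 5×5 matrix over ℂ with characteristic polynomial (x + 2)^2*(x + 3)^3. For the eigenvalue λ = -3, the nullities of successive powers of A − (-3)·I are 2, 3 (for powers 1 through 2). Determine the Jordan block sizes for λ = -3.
Block sizes for λ = -3: [2, 1]

From the dimensions of kernels of powers, the number of Jordan blocks of size at least j is d_j − d_{j−1} where d_j = dim ker(N^j) (with d_0 = 0). Computing the differences gives [2, 1].
The number of blocks of size exactly k is (#blocks of size ≥ k) − (#blocks of size ≥ k + 1), so the partition is: 1 block(s) of size 1, 1 block(s) of size 2.
In nonincreasing order the block sizes are [2, 1].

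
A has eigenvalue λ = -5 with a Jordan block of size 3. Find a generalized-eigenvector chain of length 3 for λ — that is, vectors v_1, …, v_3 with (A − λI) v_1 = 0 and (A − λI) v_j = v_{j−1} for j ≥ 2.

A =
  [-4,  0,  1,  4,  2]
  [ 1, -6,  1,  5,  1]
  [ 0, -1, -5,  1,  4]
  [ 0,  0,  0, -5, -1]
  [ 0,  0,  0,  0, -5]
A Jordan chain for λ = -5 of length 3:
v_1 = (1, 0, -1, 0, 0)ᵀ
v_2 = (1, 1, 0, 0, 0)ᵀ
v_3 = (1, 0, 0, 0, 0)ᵀ

Let N = A − (-5)·I. We want v_3 with N^3 v_3 = 0 but N^2 v_3 ≠ 0; then v_{j-1} := N · v_j for j = 3, …, 2.

Pick v_3 = (1, 0, 0, 0, 0)ᵀ.
Then v_2 = N · v_3 = (1, 1, 0, 0, 0)ᵀ.
Then v_1 = N · v_2 = (1, 0, -1, 0, 0)ᵀ.

Sanity check: (A − (-5)·I) v_1 = (0, 0, 0, 0, 0)ᵀ = 0. ✓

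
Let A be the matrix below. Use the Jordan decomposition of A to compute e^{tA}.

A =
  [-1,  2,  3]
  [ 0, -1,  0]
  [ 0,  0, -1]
e^{tA} =
  [exp(-t), 2*t*exp(-t), 3*t*exp(-t)]
  [0, exp(-t), 0]
  [0, 0, exp(-t)]

Strategy: write A = P · J · P⁻¹ where J is a Jordan canonical form, so e^{tA} = P · e^{tJ} · P⁻¹, and e^{tJ} can be computed block-by-block.

A has Jordan form
J =
  [-1,  1,  0]
  [ 0, -1,  0]
  [ 0,  0, -1]
(up to reordering of blocks).

Per-block formulas:
  For a 1×1 block at λ = -1: exp(t · [-1]) = [e^(-1t)].
  For a 2×2 Jordan block J_2(-1): exp(t · J_2(-1)) = e^(-1t)·(I + t·N), where N is the 2×2 nilpotent shift.

After assembling e^{tJ} and conjugating by P, we get:

e^{tA} =
  [exp(-t), 2*t*exp(-t), 3*t*exp(-t)]
  [0, exp(-t), 0]
  [0, 0, exp(-t)]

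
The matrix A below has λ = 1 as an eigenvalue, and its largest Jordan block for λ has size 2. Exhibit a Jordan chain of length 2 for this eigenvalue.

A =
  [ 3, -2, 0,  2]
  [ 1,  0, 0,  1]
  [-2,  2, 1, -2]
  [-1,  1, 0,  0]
A Jordan chain for λ = 1 of length 2:
v_1 = (2, 1, -2, -1)ᵀ
v_2 = (1, 0, 0, 0)ᵀ

Let N = A − (1)·I. We want v_2 with N^2 v_2 = 0 but N^1 v_2 ≠ 0; then v_{j-1} := N · v_j for j = 2, …, 2.

Pick v_2 = (1, 0, 0, 0)ᵀ.
Then v_1 = N · v_2 = (2, 1, -2, -1)ᵀ.

Sanity check: (A − (1)·I) v_1 = (0, 0, 0, 0)ᵀ = 0. ✓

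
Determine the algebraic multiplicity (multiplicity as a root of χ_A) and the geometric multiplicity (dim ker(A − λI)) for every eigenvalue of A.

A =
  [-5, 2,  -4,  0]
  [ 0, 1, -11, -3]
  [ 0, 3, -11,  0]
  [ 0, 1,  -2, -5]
λ = -5: alg = 4, geom = 2

Step 1 — factor the characteristic polynomial to read off the algebraic multiplicities:
  χ_A(x) = (x + 5)^4

Step 2 — compute geometric multiplicities via the rank-nullity identity g(λ) = n − rank(A − λI):
  rank(A − (-5)·I) = 2, so dim ker(A − (-5)·I) = n − 2 = 2

Summary:
  λ = -5: algebraic multiplicity = 4, geometric multiplicity = 2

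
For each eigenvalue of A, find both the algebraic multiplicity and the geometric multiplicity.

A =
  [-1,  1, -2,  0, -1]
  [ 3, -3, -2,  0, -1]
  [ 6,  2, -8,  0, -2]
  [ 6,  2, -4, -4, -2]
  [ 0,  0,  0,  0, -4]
λ = -4: alg = 5, geom = 4

Step 1 — factor the characteristic polynomial to read off the algebraic multiplicities:
  χ_A(x) = (x + 4)^5

Step 2 — compute geometric multiplicities via the rank-nullity identity g(λ) = n − rank(A − λI):
  rank(A − (-4)·I) = 1, so dim ker(A − (-4)·I) = n − 1 = 4

Summary:
  λ = -4: algebraic multiplicity = 5, geometric multiplicity = 4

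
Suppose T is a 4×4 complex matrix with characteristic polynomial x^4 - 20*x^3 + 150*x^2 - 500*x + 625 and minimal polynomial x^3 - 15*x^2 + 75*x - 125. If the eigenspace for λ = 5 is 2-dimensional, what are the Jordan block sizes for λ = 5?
Block sizes for λ = 5: [3, 1]

Step 1 — from the characteristic polynomial, algebraic multiplicity of λ = 5 is 4. From dim ker(T − (5)·I) = 2, there are exactly 2 Jordan blocks for λ = 5.
Step 2 — from the minimal polynomial, the factor (x − 5)^3 tells us the largest block for λ = 5 has size 3.
Step 3 — with total size 4, 2 blocks, and largest block 3, the block sizes (in nonincreasing order) are [3, 1].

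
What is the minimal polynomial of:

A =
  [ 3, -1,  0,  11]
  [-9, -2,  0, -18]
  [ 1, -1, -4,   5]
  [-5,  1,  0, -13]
x^4 + 16*x^3 + 93*x^2 + 230*x + 200

The characteristic polynomial is χ_A(x) = (x + 2)*(x + 4)*(x + 5)^2, so the eigenvalues are known. The minimal polynomial is
  m_A(x) = Π_λ (x − λ)^{k_λ}
where k_λ is the size of the *largest* Jordan block for λ (equivalently, the smallest k with (A − λI)^k v = 0 for every generalised eigenvector v of λ).

  λ = -5: largest Jordan block has size 2, contributing (x + 5)^2
  λ = -4: largest Jordan block has size 1, contributing (x + 4)
  λ = -2: largest Jordan block has size 1, contributing (x + 2)

So m_A(x) = (x + 2)*(x + 4)*(x + 5)^2 = x^4 + 16*x^3 + 93*x^2 + 230*x + 200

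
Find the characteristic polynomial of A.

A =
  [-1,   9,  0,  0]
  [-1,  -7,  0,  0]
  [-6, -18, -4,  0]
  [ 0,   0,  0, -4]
x^4 + 16*x^3 + 96*x^2 + 256*x + 256

Expanding det(x·I − A) (e.g. by cofactor expansion or by noting that A is similar to its Jordan form J, which has the same characteristic polynomial as A) gives
  χ_A(x) = x^4 + 16*x^3 + 96*x^2 + 256*x + 256
which factors as (x + 4)^4. The eigenvalues (with algebraic multiplicities) are λ = -4 with multiplicity 4.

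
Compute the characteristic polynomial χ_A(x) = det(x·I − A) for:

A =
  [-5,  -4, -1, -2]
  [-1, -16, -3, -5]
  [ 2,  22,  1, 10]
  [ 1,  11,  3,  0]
x^4 + 20*x^3 + 150*x^2 + 500*x + 625

Expanding det(x·I − A) (e.g. by cofactor expansion or by noting that A is similar to its Jordan form J, which has the same characteristic polynomial as A) gives
  χ_A(x) = x^4 + 20*x^3 + 150*x^2 + 500*x + 625
which factors as (x + 5)^4. The eigenvalues (with algebraic multiplicities) are λ = -5 with multiplicity 4.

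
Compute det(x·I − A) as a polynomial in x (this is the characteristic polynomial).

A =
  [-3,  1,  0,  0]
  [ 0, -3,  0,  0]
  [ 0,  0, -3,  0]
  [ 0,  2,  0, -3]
x^4 + 12*x^3 + 54*x^2 + 108*x + 81

Expanding det(x·I − A) (e.g. by cofactor expansion or by noting that A is similar to its Jordan form J, which has the same characteristic polynomial as A) gives
  χ_A(x) = x^4 + 12*x^3 + 54*x^2 + 108*x + 81
which factors as (x + 3)^4. The eigenvalues (with algebraic multiplicities) are λ = -3 with multiplicity 4.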